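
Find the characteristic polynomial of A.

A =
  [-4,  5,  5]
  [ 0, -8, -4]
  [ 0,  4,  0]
x^3 + 12*x^2 + 48*x + 64

Expanding det(x·I − A) (e.g. by cofactor expansion or by noting that A is similar to its Jordan form J, which has the same characteristic polynomial as A) gives
  χ_A(x) = x^3 + 12*x^2 + 48*x + 64
which factors as (x + 4)^3. The eigenvalues (with algebraic multiplicities) are λ = -4 with multiplicity 3.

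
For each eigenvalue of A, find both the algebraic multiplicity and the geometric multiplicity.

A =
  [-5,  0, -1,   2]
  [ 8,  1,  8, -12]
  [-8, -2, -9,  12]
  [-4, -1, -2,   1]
λ = -5: alg = 2, geom = 1; λ = -1: alg = 2, geom = 1

Step 1 — factor the characteristic polynomial to read off the algebraic multiplicities:
  χ_A(x) = (x + 1)^2*(x + 5)^2

Step 2 — compute geometric multiplicities via the rank-nullity identity g(λ) = n − rank(A − λI):
  rank(A − (-5)·I) = 3, so dim ker(A − (-5)·I) = n − 3 = 1
  rank(A − (-1)·I) = 3, so dim ker(A − (-1)·I) = n − 3 = 1

Summary:
  λ = -5: algebraic multiplicity = 2, geometric multiplicity = 1
  λ = -1: algebraic multiplicity = 2, geometric multiplicity = 1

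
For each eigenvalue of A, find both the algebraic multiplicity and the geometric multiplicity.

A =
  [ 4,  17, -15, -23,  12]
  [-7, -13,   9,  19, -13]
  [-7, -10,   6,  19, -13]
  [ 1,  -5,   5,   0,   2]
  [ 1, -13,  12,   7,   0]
λ = -3: alg = 3, geom = 1; λ = 3: alg = 2, geom = 1

Step 1 — factor the characteristic polynomial to read off the algebraic multiplicities:
  χ_A(x) = (x - 3)^2*(x + 3)^3

Step 2 — compute geometric multiplicities via the rank-nullity identity g(λ) = n − rank(A − λI):
  rank(A − (-3)·I) = 4, so dim ker(A − (-3)·I) = n − 4 = 1
  rank(A − (3)·I) = 4, so dim ker(A − (3)·I) = n − 4 = 1

Summary:
  λ = -3: algebraic multiplicity = 3, geometric multiplicity = 1
  λ = 3: algebraic multiplicity = 2, geometric multiplicity = 1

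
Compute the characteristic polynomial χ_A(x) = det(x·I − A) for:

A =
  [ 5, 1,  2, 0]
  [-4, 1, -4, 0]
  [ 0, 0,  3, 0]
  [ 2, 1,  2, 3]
x^4 - 12*x^3 + 54*x^2 - 108*x + 81

Expanding det(x·I − A) (e.g. by cofactor expansion or by noting that A is similar to its Jordan form J, which has the same characteristic polynomial as A) gives
  χ_A(x) = x^4 - 12*x^3 + 54*x^2 - 108*x + 81
which factors as (x - 3)^4. The eigenvalues (with algebraic multiplicities) are λ = 3 with multiplicity 4.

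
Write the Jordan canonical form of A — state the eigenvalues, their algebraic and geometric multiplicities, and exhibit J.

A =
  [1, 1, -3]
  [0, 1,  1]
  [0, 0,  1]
J_3(1)

The characteristic polynomial is
  det(x·I − A) = x^3 - 3*x^2 + 3*x - 1 = (x - 1)^3

Eigenvalues and multiplicities (the geometric multiplicity of λ is n − rank(A − λI), which equals the number of Jordan blocks for λ):
  λ = 1: algebraic multiplicity = 3, geometric multiplicity = 1

Determining the block sizes for each eigenvalue:
  λ = 1: one block (gm = 1), so the single block has size am = 3 → block sizes [3]

Assembling the blocks gives a Jordan form
J =
  [1, 1, 0]
  [0, 1, 1]
  [0, 0, 1]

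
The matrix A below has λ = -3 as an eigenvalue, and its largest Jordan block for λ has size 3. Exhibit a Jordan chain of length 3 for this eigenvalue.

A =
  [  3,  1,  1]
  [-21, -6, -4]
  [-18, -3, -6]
A Jordan chain for λ = -3 of length 3:
v_1 = (-3, 9, 9)ᵀ
v_2 = (6, -21, -18)ᵀ
v_3 = (1, 0, 0)ᵀ

Let N = A − (-3)·I. We want v_3 with N^3 v_3 = 0 but N^2 v_3 ≠ 0; then v_{j-1} := N · v_j for j = 3, …, 2.

Pick v_3 = (1, 0, 0)ᵀ.
Then v_2 = N · v_3 = (6, -21, -18)ᵀ.
Then v_1 = N · v_2 = (-3, 9, 9)ᵀ.

Sanity check: (A − (-3)·I) v_1 = (0, 0, 0)ᵀ = 0. ✓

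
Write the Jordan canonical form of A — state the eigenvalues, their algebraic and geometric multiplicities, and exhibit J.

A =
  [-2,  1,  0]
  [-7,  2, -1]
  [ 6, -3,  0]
J_3(0)

The characteristic polynomial is
  det(x·I − A) = x^3

Eigenvalues and multiplicities (the geometric multiplicity of λ is n − rank(A − λI), which equals the number of Jordan blocks for λ):
  λ = 0: algebraic multiplicity = 3, geometric multiplicity = 1

Determining the block sizes for each eigenvalue:
  λ = 0: one block (gm = 1), so the single block has size am = 3 → block sizes [3]

Assembling the blocks gives a Jordan form
J =
  [0, 1, 0]
  [0, 0, 1]
  [0, 0, 0]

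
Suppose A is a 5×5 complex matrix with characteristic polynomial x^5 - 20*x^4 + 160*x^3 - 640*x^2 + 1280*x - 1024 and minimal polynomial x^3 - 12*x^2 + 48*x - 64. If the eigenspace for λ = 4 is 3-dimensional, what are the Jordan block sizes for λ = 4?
Block sizes for λ = 4: [3, 1, 1]

Step 1 — from the characteristic polynomial, algebraic multiplicity of λ = 4 is 5. From dim ker(A − (4)·I) = 3, there are exactly 3 Jordan blocks for λ = 4.
Step 2 — from the minimal polynomial, the factor (x − 4)^3 tells us the largest block for λ = 4 has size 3.
Step 3 — with total size 5, 3 blocks, and largest block 3, the block sizes (in nonincreasing order) are [3, 1, 1].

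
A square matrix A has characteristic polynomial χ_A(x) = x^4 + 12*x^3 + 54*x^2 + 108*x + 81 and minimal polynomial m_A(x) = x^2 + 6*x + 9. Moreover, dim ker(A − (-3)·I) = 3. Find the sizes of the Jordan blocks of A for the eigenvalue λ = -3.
Block sizes for λ = -3: [2, 1, 1]

Step 1 — from the characteristic polynomial, algebraic multiplicity of λ = -3 is 4. From dim ker(A − (-3)·I) = 3, there are exactly 3 Jordan blocks for λ = -3.
Step 2 — from the minimal polynomial, the factor (x + 3)^2 tells us the largest block for λ = -3 has size 2.
Step 3 — with total size 4, 3 blocks, and largest block 2, the block sizes (in nonincreasing order) are [2, 1, 1].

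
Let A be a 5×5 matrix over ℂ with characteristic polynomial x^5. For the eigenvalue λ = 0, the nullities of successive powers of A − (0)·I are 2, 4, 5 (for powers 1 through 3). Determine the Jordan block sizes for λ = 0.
Block sizes for λ = 0: [3, 2]

From the dimensions of kernels of powers, the number of Jordan blocks of size at least j is d_j − d_{j−1} where d_j = dim ker(N^j) (with d_0 = 0). Computing the differences gives [2, 2, 1].
The number of blocks of size exactly k is (#blocks of size ≥ k) − (#blocks of size ≥ k + 1), so the partition is: 1 block(s) of size 2, 1 block(s) of size 3.
In nonincreasing order the block sizes are [3, 2].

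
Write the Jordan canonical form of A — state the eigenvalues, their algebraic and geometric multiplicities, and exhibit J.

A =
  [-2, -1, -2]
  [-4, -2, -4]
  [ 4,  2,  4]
J_2(0) ⊕ J_1(0)

The characteristic polynomial is
  det(x·I − A) = x^3

Eigenvalues and multiplicities (the geometric multiplicity of λ is n − rank(A − λI), which equals the number of Jordan blocks for λ):
  λ = 0: algebraic multiplicity = 3, geometric multiplicity = 2

Determining the block sizes for each eigenvalue:
  λ = 0: 2 blocks summing to 3 forces exactly one block of size 2 and the rest size 1 → block sizes [2, 1]

Assembling the blocks gives a Jordan form
J =
  [0, 1, 0]
  [0, 0, 0]
  [0, 0, 0]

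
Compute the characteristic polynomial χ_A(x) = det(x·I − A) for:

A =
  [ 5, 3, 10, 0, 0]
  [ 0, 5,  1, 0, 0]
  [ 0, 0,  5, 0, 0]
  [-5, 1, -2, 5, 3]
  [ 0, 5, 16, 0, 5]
x^5 - 25*x^4 + 250*x^3 - 1250*x^2 + 3125*x - 3125

Expanding det(x·I − A) (e.g. by cofactor expansion or by noting that A is similar to its Jordan form J, which has the same characteristic polynomial as A) gives
  χ_A(x) = x^5 - 25*x^4 + 250*x^3 - 1250*x^2 + 3125*x - 3125
which factors as (x - 5)^5. The eigenvalues (with algebraic multiplicities) are λ = 5 with multiplicity 5.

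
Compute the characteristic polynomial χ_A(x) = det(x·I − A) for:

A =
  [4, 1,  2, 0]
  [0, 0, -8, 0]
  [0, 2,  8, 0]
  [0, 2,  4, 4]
x^4 - 16*x^3 + 96*x^2 - 256*x + 256

Expanding det(x·I − A) (e.g. by cofactor expansion or by noting that A is similar to its Jordan form J, which has the same characteristic polynomial as A) gives
  χ_A(x) = x^4 - 16*x^3 + 96*x^2 - 256*x + 256
which factors as (x - 4)^4. The eigenvalues (with algebraic multiplicities) are λ = 4 with multiplicity 4.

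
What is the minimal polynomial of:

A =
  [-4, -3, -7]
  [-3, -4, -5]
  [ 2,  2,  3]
x^3 + 5*x^2 + 7*x + 3

The characteristic polynomial is χ_A(x) = (x + 1)^2*(x + 3), so the eigenvalues are known. The minimal polynomial is
  m_A(x) = Π_λ (x − λ)^{k_λ}
where k_λ is the size of the *largest* Jordan block for λ (equivalently, the smallest k with (A − λI)^k v = 0 for every generalised eigenvector v of λ).

  λ = -3: largest Jordan block has size 1, contributing (x + 3)
  λ = -1: largest Jordan block has size 2, contributing (x + 1)^2

So m_A(x) = (x + 1)^2*(x + 3) = x^3 + 5*x^2 + 7*x + 3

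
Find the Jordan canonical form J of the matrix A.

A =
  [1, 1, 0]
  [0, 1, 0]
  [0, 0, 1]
J_2(1) ⊕ J_1(1)

The characteristic polynomial is
  det(x·I − A) = x^3 - 3*x^2 + 3*x - 1 = (x - 1)^3

Eigenvalues and multiplicities (the geometric multiplicity of λ is n − rank(A − λI), which equals the number of Jordan blocks for λ):
  λ = 1: algebraic multiplicity = 3, geometric multiplicity = 2

Determining the block sizes for each eigenvalue:
  λ = 1: 2 blocks summing to 3 forces exactly one block of size 2 and the rest size 1 → block sizes [2, 1]

Assembling the blocks gives a Jordan form
J =
  [1, 1, 0]
  [0, 1, 0]
  [0, 0, 1]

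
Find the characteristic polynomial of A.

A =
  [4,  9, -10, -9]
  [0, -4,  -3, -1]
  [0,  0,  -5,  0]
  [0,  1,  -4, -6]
x^4 + 11*x^3 + 15*x^2 - 175*x - 500

Expanding det(x·I − A) (e.g. by cofactor expansion or by noting that A is similar to its Jordan form J, which has the same characteristic polynomial as A) gives
  χ_A(x) = x^4 + 11*x^3 + 15*x^2 - 175*x - 500
which factors as (x - 4)*(x + 5)^3. The eigenvalues (with algebraic multiplicities) are λ = -5 with multiplicity 3, λ = 4 with multiplicity 1.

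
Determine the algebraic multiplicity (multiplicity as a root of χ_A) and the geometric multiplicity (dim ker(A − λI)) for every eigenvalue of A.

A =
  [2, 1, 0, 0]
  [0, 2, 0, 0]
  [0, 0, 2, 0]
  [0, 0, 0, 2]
λ = 2: alg = 4, geom = 3

Step 1 — factor the characteristic polynomial to read off the algebraic multiplicities:
  χ_A(x) = (x - 2)^4

Step 2 — compute geometric multiplicities via the rank-nullity identity g(λ) = n − rank(A − λI):
  rank(A − (2)·I) = 1, so dim ker(A − (2)·I) = n − 1 = 3

Summary:
  λ = 2: algebraic multiplicity = 4, geometric multiplicity = 3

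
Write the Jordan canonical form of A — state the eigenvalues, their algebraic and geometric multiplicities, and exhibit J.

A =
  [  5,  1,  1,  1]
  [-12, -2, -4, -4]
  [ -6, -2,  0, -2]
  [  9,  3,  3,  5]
J_2(2) ⊕ J_1(2) ⊕ J_1(2)

The characteristic polynomial is
  det(x·I − A) = x^4 - 8*x^3 + 24*x^2 - 32*x + 16 = (x - 2)^4

Eigenvalues and multiplicities (the geometric multiplicity of λ is n − rank(A − λI), which equals the number of Jordan blocks for λ):
  λ = 2: algebraic multiplicity = 4, geometric multiplicity = 3

Determining the block sizes for each eigenvalue:
  λ = 2: 3 blocks summing to 4 forces exactly one block of size 2 and the rest size 1 → block sizes [2, 1, 1]

Assembling the blocks gives a Jordan form
J =
  [2, 1, 0, 0]
  [0, 2, 0, 0]
  [0, 0, 2, 0]
  [0, 0, 0, 2]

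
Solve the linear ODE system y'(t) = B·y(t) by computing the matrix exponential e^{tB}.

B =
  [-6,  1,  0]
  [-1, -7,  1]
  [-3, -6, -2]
e^{tB} =
  [-t*exp(-5*t) + exp(-5*t), -3*t^2*exp(-5*t)/2 + t*exp(-5*t), t^2*exp(-5*t)/2]
  [-t*exp(-5*t), -3*t^2*exp(-5*t)/2 - 2*t*exp(-5*t) + exp(-5*t), t^2*exp(-5*t)/2 + t*exp(-5*t)]
  [-3*t*exp(-5*t), -9*t^2*exp(-5*t)/2 - 6*t*exp(-5*t), 3*t^2*exp(-5*t)/2 + 3*t*exp(-5*t) + exp(-5*t)]

Strategy: write B = P · J · P⁻¹ where J is a Jordan canonical form, so e^{tB} = P · e^{tJ} · P⁻¹, and e^{tJ} can be computed block-by-block.

B has Jordan form
J =
  [-5,  1,  0]
  [ 0, -5,  1]
  [ 0,  0, -5]
(up to reordering of blocks).

Per-block formulas:
  For a 3×3 Jordan block J_3(-5): exp(t · J_3(-5)) = e^(-5t)·(I + t·N + (t^2/2)·N^2), where N is the 3×3 nilpotent shift.

After assembling e^{tJ} and conjugating by P, we get:

e^{tB} =
  [-t*exp(-5*t) + exp(-5*t), -3*t^2*exp(-5*t)/2 + t*exp(-5*t), t^2*exp(-5*t)/2]
  [-t*exp(-5*t), -3*t^2*exp(-5*t)/2 - 2*t*exp(-5*t) + exp(-5*t), t^2*exp(-5*t)/2 + t*exp(-5*t)]
  [-3*t*exp(-5*t), -9*t^2*exp(-5*t)/2 - 6*t*exp(-5*t), 3*t^2*exp(-5*t)/2 + 3*t*exp(-5*t) + exp(-5*t)]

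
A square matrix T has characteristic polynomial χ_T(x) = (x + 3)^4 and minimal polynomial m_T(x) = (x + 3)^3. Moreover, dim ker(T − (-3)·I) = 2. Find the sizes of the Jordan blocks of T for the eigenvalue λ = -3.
Block sizes for λ = -3: [3, 1]

Step 1 — from the characteristic polynomial, algebraic multiplicity of λ = -3 is 4. From dim ker(T − (-3)·I) = 2, there are exactly 2 Jordan blocks for λ = -3.
Step 2 — from the minimal polynomial, the factor (x + 3)^3 tells us the largest block for λ = -3 has size 3.
Step 3 — with total size 4, 2 blocks, and largest block 3, the block sizes (in nonincreasing order) are [3, 1].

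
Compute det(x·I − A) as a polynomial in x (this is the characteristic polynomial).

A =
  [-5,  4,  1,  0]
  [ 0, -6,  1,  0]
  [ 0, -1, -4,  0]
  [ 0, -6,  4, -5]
x^4 + 20*x^3 + 150*x^2 + 500*x + 625

Expanding det(x·I − A) (e.g. by cofactor expansion or by noting that A is similar to its Jordan form J, which has the same characteristic polynomial as A) gives
  χ_A(x) = x^4 + 20*x^3 + 150*x^2 + 500*x + 625
which factors as (x + 5)^4. The eigenvalues (with algebraic multiplicities) are λ = -5 with multiplicity 4.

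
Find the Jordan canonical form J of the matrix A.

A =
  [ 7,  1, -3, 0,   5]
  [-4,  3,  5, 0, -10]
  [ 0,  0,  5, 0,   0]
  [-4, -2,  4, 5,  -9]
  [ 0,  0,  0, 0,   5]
J_3(5) ⊕ J_2(5)

The characteristic polynomial is
  det(x·I − A) = x^5 - 25*x^4 + 250*x^3 - 1250*x^2 + 3125*x - 3125 = (x - 5)^5

Eigenvalues and multiplicities (the geometric multiplicity of λ is n − rank(A − λI), which equals the number of Jordan blocks for λ):
  λ = 5: algebraic multiplicity = 5, geometric multiplicity = 2

Determining the block sizes for each eigenvalue:
  λ = 5: with am = 5 and gm = 2, the partition is not yet determined (e.g. several partitions of 5 into 2 parts exist). Let N = A − (5)·I. Computing rank(N^1) = 3, rank(N^2) = 1, rank(N^3) = 0; the number of blocks of size ≥ j is rank(N^{j−1}) − rank(N^j), giving [2, 2, 1]. So we have 1 block(s) of size 3, 1 block(s) of size 2 → block sizes [3, 2]

Assembling the blocks gives a Jordan form
J =
  [5, 1, 0, 0, 0]
  [0, 5, 1, 0, 0]
  [0, 0, 5, 0, 0]
  [0, 0, 0, 5, 1]
  [0, 0, 0, 0, 5]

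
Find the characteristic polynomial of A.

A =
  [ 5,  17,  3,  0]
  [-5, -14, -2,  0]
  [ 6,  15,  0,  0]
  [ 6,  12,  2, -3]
x^4 + 12*x^3 + 54*x^2 + 108*x + 81

Expanding det(x·I − A) (e.g. by cofactor expansion or by noting that A is similar to its Jordan form J, which has the same characteristic polynomial as A) gives
  χ_A(x) = x^4 + 12*x^3 + 54*x^2 + 108*x + 81
which factors as (x + 3)^4. The eigenvalues (with algebraic multiplicities) are λ = -3 with multiplicity 4.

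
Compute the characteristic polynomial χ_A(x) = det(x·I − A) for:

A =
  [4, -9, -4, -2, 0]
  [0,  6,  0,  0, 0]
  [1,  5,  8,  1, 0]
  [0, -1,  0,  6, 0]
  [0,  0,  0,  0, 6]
x^5 - 30*x^4 + 360*x^3 - 2160*x^2 + 6480*x - 7776

Expanding det(x·I − A) (e.g. by cofactor expansion or by noting that A is similar to its Jordan form J, which has the same characteristic polynomial as A) gives
  χ_A(x) = x^5 - 30*x^4 + 360*x^3 - 2160*x^2 + 6480*x - 7776
which factors as (x - 6)^5. The eigenvalues (with algebraic multiplicities) are λ = 6 with multiplicity 5.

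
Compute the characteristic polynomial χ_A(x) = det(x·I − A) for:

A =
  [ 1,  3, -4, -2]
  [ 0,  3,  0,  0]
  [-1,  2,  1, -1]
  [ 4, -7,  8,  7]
x^4 - 12*x^3 + 54*x^2 - 108*x + 81

Expanding det(x·I − A) (e.g. by cofactor expansion or by noting that A is similar to its Jordan form J, which has the same characteristic polynomial as A) gives
  χ_A(x) = x^4 - 12*x^3 + 54*x^2 - 108*x + 81
which factors as (x - 3)^4. The eigenvalues (with algebraic multiplicities) are λ = 3 with multiplicity 4.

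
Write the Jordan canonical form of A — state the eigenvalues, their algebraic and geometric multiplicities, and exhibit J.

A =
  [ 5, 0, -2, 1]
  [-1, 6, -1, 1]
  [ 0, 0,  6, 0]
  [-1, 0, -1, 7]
J_3(6) ⊕ J_1(6)

The characteristic polynomial is
  det(x·I − A) = x^4 - 24*x^3 + 216*x^2 - 864*x + 1296 = (x - 6)^4

Eigenvalues and multiplicities (the geometric multiplicity of λ is n − rank(A − λI), which equals the number of Jordan blocks for λ):
  λ = 6: algebraic multiplicity = 4, geometric multiplicity = 2

Determining the block sizes for each eigenvalue:
  λ = 6: with am = 4 and gm = 2, the partition is not yet determined (e.g. several partitions of 4 into 2 parts exist). Let N = A − (6)·I. Computing rank(N^1) = 2, rank(N^2) = 1, rank(N^3) = 0; the number of blocks of size ≥ j is rank(N^{j−1}) − rank(N^j), giving [2, 1, 1]. So we have 1 block(s) of size 3, 1 block(s) of size 1 → block sizes [3, 1]

Assembling the blocks gives a Jordan form
J =
  [6, 1, 0, 0]
  [0, 6, 1, 0]
  [0, 0, 6, 0]
  [0, 0, 0, 6]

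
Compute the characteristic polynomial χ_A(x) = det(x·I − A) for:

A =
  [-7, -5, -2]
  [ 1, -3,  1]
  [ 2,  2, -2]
x^3 + 12*x^2 + 48*x + 64

Expanding det(x·I − A) (e.g. by cofactor expansion or by noting that A is similar to its Jordan form J, which has the same characteristic polynomial as A) gives
  χ_A(x) = x^3 + 12*x^2 + 48*x + 64
which factors as (x + 4)^3. The eigenvalues (with algebraic multiplicities) are λ = -4 with multiplicity 3.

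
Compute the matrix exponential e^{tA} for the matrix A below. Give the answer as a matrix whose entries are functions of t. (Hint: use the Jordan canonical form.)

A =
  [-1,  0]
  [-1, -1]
e^{tA} =
  [exp(-t), 0]
  [-t*exp(-t), exp(-t)]

Strategy: write A = P · J · P⁻¹ where J is a Jordan canonical form, so e^{tA} = P · e^{tJ} · P⁻¹, and e^{tJ} can be computed block-by-block.

A has Jordan form
J =
  [-1,  1]
  [ 0, -1]
(up to reordering of blocks).

Per-block formulas:
  For a 2×2 Jordan block J_2(-1): exp(t · J_2(-1)) = e^(-1t)·(I + t·N), where N is the 2×2 nilpotent shift.

After assembling e^{tJ} and conjugating by P, we get:

e^{tA} =
  [exp(-t), 0]
  [-t*exp(-t), exp(-t)]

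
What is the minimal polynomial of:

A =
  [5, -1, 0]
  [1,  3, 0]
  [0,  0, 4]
x^2 - 8*x + 16

The characteristic polynomial is χ_A(x) = (x - 4)^3, so the eigenvalues are known. The minimal polynomial is
  m_A(x) = Π_λ (x − λ)^{k_λ}
where k_λ is the size of the *largest* Jordan block for λ (equivalently, the smallest k with (A − λI)^k v = 0 for every generalised eigenvector v of λ).

  λ = 4: largest Jordan block has size 2, contributing (x − 4)^2

So m_A(x) = (x - 4)^2 = x^2 - 8*x + 16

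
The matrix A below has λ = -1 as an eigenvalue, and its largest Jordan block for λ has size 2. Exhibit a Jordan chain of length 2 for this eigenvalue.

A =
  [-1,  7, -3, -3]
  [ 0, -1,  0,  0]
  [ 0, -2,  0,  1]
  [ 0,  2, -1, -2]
A Jordan chain for λ = -1 of length 2:
v_1 = (7, 0, -2, 2)ᵀ
v_2 = (0, 1, 0, 0)ᵀ

Let N = A − (-1)·I. We want v_2 with N^2 v_2 = 0 but N^1 v_2 ≠ 0; then v_{j-1} := N · v_j for j = 2, …, 2.

Pick v_2 = (0, 1, 0, 0)ᵀ.
Then v_1 = N · v_2 = (7, 0, -2, 2)ᵀ.

Sanity check: (A − (-1)·I) v_1 = (0, 0, 0, 0)ᵀ = 0. ✓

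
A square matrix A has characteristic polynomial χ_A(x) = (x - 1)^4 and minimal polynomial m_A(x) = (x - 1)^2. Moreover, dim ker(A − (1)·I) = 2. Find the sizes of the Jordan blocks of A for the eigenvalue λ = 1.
Block sizes for λ = 1: [2, 2]

Step 1 — from the characteristic polynomial, algebraic multiplicity of λ = 1 is 4. From dim ker(A − (1)·I) = 2, there are exactly 2 Jordan blocks for λ = 1.
Step 2 — from the minimal polynomial, the factor (x − 1)^2 tells us the largest block for λ = 1 has size 2.
Step 3 — with total size 4, 2 blocks, and largest block 2, the block sizes (in nonincreasing order) are [2, 2].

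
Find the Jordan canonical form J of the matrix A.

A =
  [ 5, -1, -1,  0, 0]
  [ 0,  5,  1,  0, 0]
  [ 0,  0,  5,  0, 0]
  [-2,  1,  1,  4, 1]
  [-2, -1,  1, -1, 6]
J_3(5) ⊕ J_2(5)

The characteristic polynomial is
  det(x·I − A) = x^5 - 25*x^4 + 250*x^3 - 1250*x^2 + 3125*x - 3125 = (x - 5)^5

Eigenvalues and multiplicities (the geometric multiplicity of λ is n − rank(A − λI), which equals the number of Jordan blocks for λ):
  λ = 5: algebraic multiplicity = 5, geometric multiplicity = 2

Determining the block sizes for each eigenvalue:
  λ = 5: with am = 5 and gm = 2, the partition is not yet determined (e.g. several partitions of 5 into 2 parts exist). Let N = A − (5)·I. Computing rank(N^1) = 3, rank(N^2) = 1, rank(N^3) = 0; the number of blocks of size ≥ j is rank(N^{j−1}) − rank(N^j), giving [2, 2, 1]. So we have 1 block(s) of size 3, 1 block(s) of size 2 → block sizes [3, 2]

Assembling the blocks gives a Jordan form
J =
  [5, 1, 0, 0, 0]
  [0, 5, 1, 0, 0]
  [0, 0, 5, 0, 0]
  [0, 0, 0, 5, 1]
  [0, 0, 0, 0, 5]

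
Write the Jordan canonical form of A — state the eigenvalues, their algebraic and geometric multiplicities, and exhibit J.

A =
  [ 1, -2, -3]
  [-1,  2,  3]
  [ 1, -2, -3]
J_2(0) ⊕ J_1(0)

The characteristic polynomial is
  det(x·I − A) = x^3

Eigenvalues and multiplicities (the geometric multiplicity of λ is n − rank(A − λI), which equals the number of Jordan blocks for λ):
  λ = 0: algebraic multiplicity = 3, geometric multiplicity = 2

Determining the block sizes for each eigenvalue:
  λ = 0: 2 blocks summing to 3 forces exactly one block of size 2 and the rest size 1 → block sizes [2, 1]

Assembling the blocks gives a Jordan form
J =
  [0, 1, 0]
  [0, 0, 0]
  [0, 0, 0]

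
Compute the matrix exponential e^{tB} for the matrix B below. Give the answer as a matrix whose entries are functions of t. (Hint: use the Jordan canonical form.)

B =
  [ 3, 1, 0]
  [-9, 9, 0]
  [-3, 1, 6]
e^{tB} =
  [-3*t*exp(6*t) + exp(6*t), t*exp(6*t), 0]
  [-9*t*exp(6*t), 3*t*exp(6*t) + exp(6*t), 0]
  [-3*t*exp(6*t), t*exp(6*t), exp(6*t)]

Strategy: write B = P · J · P⁻¹ where J is a Jordan canonical form, so e^{tB} = P · e^{tJ} · P⁻¹, and e^{tJ} can be computed block-by-block.

B has Jordan form
J =
  [6, 1, 0]
  [0, 6, 0]
  [0, 0, 6]
(up to reordering of blocks).

Per-block formulas:
  For a 1×1 block at λ = 6: exp(t · [6]) = [e^(6t)].
  For a 2×2 Jordan block J_2(6): exp(t · J_2(6)) = e^(6t)·(I + t·N), where N is the 2×2 nilpotent shift.

After assembling e^{tJ} and conjugating by P, we get:

e^{tB} =
  [-3*t*exp(6*t) + exp(6*t), t*exp(6*t), 0]
  [-9*t*exp(6*t), 3*t*exp(6*t) + exp(6*t), 0]
  [-3*t*exp(6*t), t*exp(6*t), exp(6*t)]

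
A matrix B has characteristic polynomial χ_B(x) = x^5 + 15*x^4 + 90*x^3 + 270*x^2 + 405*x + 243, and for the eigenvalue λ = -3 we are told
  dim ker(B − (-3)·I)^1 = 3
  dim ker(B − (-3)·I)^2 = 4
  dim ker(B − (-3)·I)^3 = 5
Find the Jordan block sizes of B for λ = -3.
Block sizes for λ = -3: [3, 1, 1]

From the dimensions of kernels of powers, the number of Jordan blocks of size at least j is d_j − d_{j−1} where d_j = dim ker(N^j) (with d_0 = 0). Computing the differences gives [3, 1, 1].
The number of blocks of size exactly k is (#blocks of size ≥ k) − (#blocks of size ≥ k + 1), so the partition is: 2 block(s) of size 1, 1 block(s) of size 3.
In nonincreasing order the block sizes are [3, 1, 1].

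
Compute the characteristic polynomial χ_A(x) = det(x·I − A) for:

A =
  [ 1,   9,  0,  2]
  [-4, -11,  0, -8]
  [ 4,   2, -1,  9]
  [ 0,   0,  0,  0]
x^4 + 11*x^3 + 35*x^2 + 25*x

Expanding det(x·I − A) (e.g. by cofactor expansion or by noting that A is similar to its Jordan form J, which has the same characteristic polynomial as A) gives
  χ_A(x) = x^4 + 11*x^3 + 35*x^2 + 25*x
which factors as x*(x + 1)*(x + 5)^2. The eigenvalues (with algebraic multiplicities) are λ = -5 with multiplicity 2, λ = -1 with multiplicity 1, λ = 0 with multiplicity 1.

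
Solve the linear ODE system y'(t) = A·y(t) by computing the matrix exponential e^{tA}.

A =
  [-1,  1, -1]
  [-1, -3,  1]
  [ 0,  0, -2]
e^{tA} =
  [t*exp(-2*t) + exp(-2*t), t*exp(-2*t), -t*exp(-2*t)]
  [-t*exp(-2*t), -t*exp(-2*t) + exp(-2*t), t*exp(-2*t)]
  [0, 0, exp(-2*t)]

Strategy: write A = P · J · P⁻¹ where J is a Jordan canonical form, so e^{tA} = P · e^{tJ} · P⁻¹, and e^{tJ} can be computed block-by-block.

A has Jordan form
J =
  [-2,  1,  0]
  [ 0, -2,  0]
  [ 0,  0, -2]
(up to reordering of blocks).

Per-block formulas:
  For a 1×1 block at λ = -2: exp(t · [-2]) = [e^(-2t)].
  For a 2×2 Jordan block J_2(-2): exp(t · J_2(-2)) = e^(-2t)·(I + t·N), where N is the 2×2 nilpotent shift.

After assembling e^{tJ} and conjugating by P, we get:

e^{tA} =
  [t*exp(-2*t) + exp(-2*t), t*exp(-2*t), -t*exp(-2*t)]
  [-t*exp(-2*t), -t*exp(-2*t) + exp(-2*t), t*exp(-2*t)]
  [0, 0, exp(-2*t)]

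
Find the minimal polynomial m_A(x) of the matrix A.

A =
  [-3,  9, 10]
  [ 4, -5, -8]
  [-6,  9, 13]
x^3 - 5*x^2 + 7*x - 3

The characteristic polynomial is χ_A(x) = (x - 3)*(x - 1)^2, so the eigenvalues are known. The minimal polynomial is
  m_A(x) = Π_λ (x − λ)^{k_λ}
where k_λ is the size of the *largest* Jordan block for λ (equivalently, the smallest k with (A − λI)^k v = 0 for every generalised eigenvector v of λ).

  λ = 1: largest Jordan block has size 2, contributing (x − 1)^2
  λ = 3: largest Jordan block has size 1, contributing (x − 3)

So m_A(x) = (x - 3)*(x - 1)^2 = x^3 - 5*x^2 + 7*x - 3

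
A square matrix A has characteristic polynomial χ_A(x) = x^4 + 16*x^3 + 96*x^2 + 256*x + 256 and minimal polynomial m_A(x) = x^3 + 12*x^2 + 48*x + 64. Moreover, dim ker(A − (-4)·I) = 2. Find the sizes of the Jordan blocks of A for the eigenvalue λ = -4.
Block sizes for λ = -4: [3, 1]

Step 1 — from the characteristic polynomial, algebraic multiplicity of λ = -4 is 4. From dim ker(A − (-4)·I) = 2, there are exactly 2 Jordan blocks for λ = -4.
Step 2 — from the minimal polynomial, the factor (x + 4)^3 tells us the largest block for λ = -4 has size 3.
Step 3 — with total size 4, 2 blocks, and largest block 3, the block sizes (in nonincreasing order) are [3, 1].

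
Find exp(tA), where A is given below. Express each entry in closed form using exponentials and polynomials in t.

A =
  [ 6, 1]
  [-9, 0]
e^{tA} =
  [3*t*exp(3*t) + exp(3*t), t*exp(3*t)]
  [-9*t*exp(3*t), -3*t*exp(3*t) + exp(3*t)]

Strategy: write A = P · J · P⁻¹ where J is a Jordan canonical form, so e^{tA} = P · e^{tJ} · P⁻¹, and e^{tJ} can be computed block-by-block.

A has Jordan form
J =
  [3, 1]
  [0, 3]
(up to reordering of blocks).

Per-block formulas:
  For a 2×2 Jordan block J_2(3): exp(t · J_2(3)) = e^(3t)·(I + t·N), where N is the 2×2 nilpotent shift.

After assembling e^{tJ} and conjugating by P, we get:

e^{tA} =
  [3*t*exp(3*t) + exp(3*t), t*exp(3*t)]
  [-9*t*exp(3*t), -3*t*exp(3*t) + exp(3*t)]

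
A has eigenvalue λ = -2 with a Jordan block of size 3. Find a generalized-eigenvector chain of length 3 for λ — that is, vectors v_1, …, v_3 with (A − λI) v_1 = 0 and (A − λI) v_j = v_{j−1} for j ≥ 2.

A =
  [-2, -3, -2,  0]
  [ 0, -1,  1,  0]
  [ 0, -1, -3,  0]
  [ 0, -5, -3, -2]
A Jordan chain for λ = -2 of length 3:
v_1 = (-1, 0, 0, -2)ᵀ
v_2 = (-3, 1, -1, -5)ᵀ
v_3 = (0, 1, 0, 0)ᵀ

Let N = A − (-2)·I. We want v_3 with N^3 v_3 = 0 but N^2 v_3 ≠ 0; then v_{j-1} := N · v_j for j = 3, …, 2.

Pick v_3 = (0, 1, 0, 0)ᵀ.
Then v_2 = N · v_3 = (-3, 1, -1, -5)ᵀ.
Then v_1 = N · v_2 = (-1, 0, 0, -2)ᵀ.

Sanity check: (A − (-2)·I) v_1 = (0, 0, 0, 0)ᵀ = 0. ✓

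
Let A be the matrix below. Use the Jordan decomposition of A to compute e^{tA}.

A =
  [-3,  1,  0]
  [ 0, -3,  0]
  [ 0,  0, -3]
e^{tA} =
  [exp(-3*t), t*exp(-3*t), 0]
  [0, exp(-3*t), 0]
  [0, 0, exp(-3*t)]

Strategy: write A = P · J · P⁻¹ where J is a Jordan canonical form, so e^{tA} = P · e^{tJ} · P⁻¹, and e^{tJ} can be computed block-by-block.

A has Jordan form
J =
  [-3,  1,  0]
  [ 0, -3,  0]
  [ 0,  0, -3]
(up to reordering of blocks).

Per-block formulas:
  For a 1×1 block at λ = -3: exp(t · [-3]) = [e^(-3t)].
  For a 2×2 Jordan block J_2(-3): exp(t · J_2(-3)) = e^(-3t)·(I + t·N), where N is the 2×2 nilpotent shift.

After assembling e^{tJ} and conjugating by P, we get:

e^{tA} =
  [exp(-3*t), t*exp(-3*t), 0]
  [0, exp(-3*t), 0]
  [0, 0, exp(-3*t)]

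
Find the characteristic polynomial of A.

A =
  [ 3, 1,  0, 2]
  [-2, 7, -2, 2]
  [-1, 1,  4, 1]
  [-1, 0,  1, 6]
x^4 - 20*x^3 + 150*x^2 - 500*x + 625

Expanding det(x·I − A) (e.g. by cofactor expansion or by noting that A is similar to its Jordan form J, which has the same characteristic polynomial as A) gives
  χ_A(x) = x^4 - 20*x^3 + 150*x^2 - 500*x + 625
which factors as (x - 5)^4. The eigenvalues (with algebraic multiplicities) are λ = 5 with multiplicity 4.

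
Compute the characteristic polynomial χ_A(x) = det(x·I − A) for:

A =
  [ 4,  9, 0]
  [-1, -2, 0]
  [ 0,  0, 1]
x^3 - 3*x^2 + 3*x - 1

Expanding det(x·I − A) (e.g. by cofactor expansion or by noting that A is similar to its Jordan form J, which has the same characteristic polynomial as A) gives
  χ_A(x) = x^3 - 3*x^2 + 3*x - 1
which factors as (x - 1)^3. The eigenvalues (with algebraic multiplicities) are λ = 1 with multiplicity 3.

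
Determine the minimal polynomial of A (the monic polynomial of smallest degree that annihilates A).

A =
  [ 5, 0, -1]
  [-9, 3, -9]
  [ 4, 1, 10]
x^3 - 18*x^2 + 108*x - 216

The characteristic polynomial is χ_A(x) = (x - 6)^3, so the eigenvalues are known. The minimal polynomial is
  m_A(x) = Π_λ (x − λ)^{k_λ}
where k_λ is the size of the *largest* Jordan block for λ (equivalently, the smallest k with (A − λI)^k v = 0 for every generalised eigenvector v of λ).

  λ = 6: largest Jordan block has size 3, contributing (x − 6)^3

So m_A(x) = (x - 6)^3 = x^3 - 18*x^2 + 108*x - 216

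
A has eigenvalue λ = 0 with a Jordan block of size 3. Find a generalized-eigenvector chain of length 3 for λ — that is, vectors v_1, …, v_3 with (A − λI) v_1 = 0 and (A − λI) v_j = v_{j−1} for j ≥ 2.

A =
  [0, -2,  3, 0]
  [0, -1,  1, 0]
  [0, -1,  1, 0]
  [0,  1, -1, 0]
A Jordan chain for λ = 0 of length 3:
v_1 = (-1, 0, 0, 0)ᵀ
v_2 = (-2, -1, -1, 1)ᵀ
v_3 = (0, 1, 0, 0)ᵀ

Let N = A − (0)·I. We want v_3 with N^3 v_3 = 0 but N^2 v_3 ≠ 0; then v_{j-1} := N · v_j for j = 3, …, 2.

Pick v_3 = (0, 1, 0, 0)ᵀ.
Then v_2 = N · v_3 = (-2, -1, -1, 1)ᵀ.
Then v_1 = N · v_2 = (-1, 0, 0, 0)ᵀ.

Sanity check: (A − (0)·I) v_1 = (0, 0, 0, 0)ᵀ = 0. ✓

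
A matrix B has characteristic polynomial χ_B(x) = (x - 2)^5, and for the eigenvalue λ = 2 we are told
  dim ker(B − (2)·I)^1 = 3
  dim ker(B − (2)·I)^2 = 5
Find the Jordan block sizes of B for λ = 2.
Block sizes for λ = 2: [2, 2, 1]

From the dimensions of kernels of powers, the number of Jordan blocks of size at least j is d_j − d_{j−1} where d_j = dim ker(N^j) (with d_0 = 0). Computing the differences gives [3, 2].
The number of blocks of size exactly k is (#blocks of size ≥ k) − (#blocks of size ≥ k + 1), so the partition is: 1 block(s) of size 1, 2 block(s) of size 2.
In nonincreasing order the block sizes are [2, 2, 1].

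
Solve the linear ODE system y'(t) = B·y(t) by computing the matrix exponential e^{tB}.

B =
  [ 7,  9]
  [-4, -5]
e^{tB} =
  [6*t*exp(t) + exp(t), 9*t*exp(t)]
  [-4*t*exp(t), -6*t*exp(t) + exp(t)]

Strategy: write B = P · J · P⁻¹ where J is a Jordan canonical form, so e^{tB} = P · e^{tJ} · P⁻¹, and e^{tJ} can be computed block-by-block.

B has Jordan form
J =
  [1, 1]
  [0, 1]
(up to reordering of blocks).

Per-block formulas:
  For a 2×2 Jordan block J_2(1): exp(t · J_2(1)) = e^(1t)·(I + t·N), where N is the 2×2 nilpotent shift.

After assembling e^{tJ} and conjugating by P, we get:

e^{tB} =
  [6*t*exp(t) + exp(t), 9*t*exp(t)]
  [-4*t*exp(t), -6*t*exp(t) + exp(t)]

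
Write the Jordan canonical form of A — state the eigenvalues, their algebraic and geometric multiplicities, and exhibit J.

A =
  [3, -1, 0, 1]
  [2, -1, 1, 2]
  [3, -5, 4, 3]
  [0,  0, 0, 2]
J_3(2) ⊕ J_1(2)

The characteristic polynomial is
  det(x·I − A) = x^4 - 8*x^3 + 24*x^2 - 32*x + 16 = (x - 2)^4

Eigenvalues and multiplicities (the geometric multiplicity of λ is n − rank(A − λI), which equals the number of Jordan blocks for λ):
  λ = 2: algebraic multiplicity = 4, geometric multiplicity = 2

Determining the block sizes for each eigenvalue:
  λ = 2: with am = 4 and gm = 2, the partition is not yet determined (e.g. several partitions of 4 into 2 parts exist). Let N = A − (2)·I. Computing rank(N^1) = 2, rank(N^2) = 1, rank(N^3) = 0; the number of blocks of size ≥ j is rank(N^{j−1}) − rank(N^j), giving [2, 1, 1]. So we have 1 block(s) of size 3, 1 block(s) of size 1 → block sizes [3, 1]

Assembling the blocks gives a Jordan form
J =
  [2, 1, 0, 0]
  [0, 2, 1, 0]
  [0, 0, 2, 0]
  [0, 0, 0, 2]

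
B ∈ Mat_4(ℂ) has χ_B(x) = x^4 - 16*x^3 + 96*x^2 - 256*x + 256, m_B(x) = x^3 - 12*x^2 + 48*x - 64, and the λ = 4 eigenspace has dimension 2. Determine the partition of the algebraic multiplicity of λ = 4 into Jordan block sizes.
Block sizes for λ = 4: [3, 1]

Step 1 — from the characteristic polynomial, algebraic multiplicity of λ = 4 is 4. From dim ker(B − (4)·I) = 2, there are exactly 2 Jordan blocks for λ = 4.
Step 2 — from the minimal polynomial, the factor (x − 4)^3 tells us the largest block for λ = 4 has size 3.
Step 3 — with total size 4, 2 blocks, and largest block 3, the block sizes (in nonincreasing order) are [3, 1].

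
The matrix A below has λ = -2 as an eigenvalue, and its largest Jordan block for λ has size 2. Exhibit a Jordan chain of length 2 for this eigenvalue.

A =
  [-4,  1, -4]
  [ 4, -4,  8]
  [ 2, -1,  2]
A Jordan chain for λ = -2 of length 2:
v_1 = (-2, 4, 2)ᵀ
v_2 = (1, 0, 0)ᵀ

Let N = A − (-2)·I. We want v_2 with N^2 v_2 = 0 but N^1 v_2 ≠ 0; then v_{j-1} := N · v_j for j = 2, …, 2.

Pick v_2 = (1, 0, 0)ᵀ.
Then v_1 = N · v_2 = (-2, 4, 2)ᵀ.

Sanity check: (A − (-2)·I) v_1 = (0, 0, 0)ᵀ = 0. ✓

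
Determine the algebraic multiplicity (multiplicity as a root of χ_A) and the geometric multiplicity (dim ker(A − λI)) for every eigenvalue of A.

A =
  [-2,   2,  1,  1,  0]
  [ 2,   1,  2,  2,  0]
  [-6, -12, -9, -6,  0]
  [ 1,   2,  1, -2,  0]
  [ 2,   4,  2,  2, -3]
λ = -3: alg = 5, geom = 4

Step 1 — factor the characteristic polynomial to read off the algebraic multiplicities:
  χ_A(x) = (x + 3)^5

Step 2 — compute geometric multiplicities via the rank-nullity identity g(λ) = n − rank(A − λI):
  rank(A − (-3)·I) = 1, so dim ker(A − (-3)·I) = n − 1 = 4

Summary:
  λ = -3: algebraic multiplicity = 5, geometric multiplicity = 4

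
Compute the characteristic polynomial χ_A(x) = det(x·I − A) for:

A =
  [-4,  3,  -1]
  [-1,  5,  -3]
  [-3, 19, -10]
x^3 + 9*x^2 + 27*x + 27

Expanding det(x·I − A) (e.g. by cofactor expansion or by noting that A is similar to its Jordan form J, which has the same characteristic polynomial as A) gives
  χ_A(x) = x^3 + 9*x^2 + 27*x + 27
which factors as (x + 3)^3. The eigenvalues (with algebraic multiplicities) are λ = -3 with multiplicity 3.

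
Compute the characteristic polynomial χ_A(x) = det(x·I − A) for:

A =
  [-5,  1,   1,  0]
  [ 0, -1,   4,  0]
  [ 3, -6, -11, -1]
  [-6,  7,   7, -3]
x^4 + 20*x^3 + 150*x^2 + 500*x + 625

Expanding det(x·I − A) (e.g. by cofactor expansion or by noting that A is similar to its Jordan form J, which has the same characteristic polynomial as A) gives
  χ_A(x) = x^4 + 20*x^3 + 150*x^2 + 500*x + 625
which factors as (x + 5)^4. The eigenvalues (with algebraic multiplicities) are λ = -5 with multiplicity 4.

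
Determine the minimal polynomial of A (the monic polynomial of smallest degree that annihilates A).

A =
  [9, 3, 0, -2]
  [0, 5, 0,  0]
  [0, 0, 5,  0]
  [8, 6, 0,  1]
x^2 - 10*x + 25

The characteristic polynomial is χ_A(x) = (x - 5)^4, so the eigenvalues are known. The minimal polynomial is
  m_A(x) = Π_λ (x − λ)^{k_λ}
where k_λ is the size of the *largest* Jordan block for λ (equivalently, the smallest k with (A − λI)^k v = 0 for every generalised eigenvector v of λ).

  λ = 5: largest Jordan block has size 2, contributing (x − 5)^2

So m_A(x) = (x - 5)^2 = x^2 - 10*x + 25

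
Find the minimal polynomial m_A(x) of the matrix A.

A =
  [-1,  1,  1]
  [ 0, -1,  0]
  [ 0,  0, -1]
x^2 + 2*x + 1

The characteristic polynomial is χ_A(x) = (x + 1)^3, so the eigenvalues are known. The minimal polynomial is
  m_A(x) = Π_λ (x − λ)^{k_λ}
where k_λ is the size of the *largest* Jordan block for λ (equivalently, the smallest k with (A − λI)^k v = 0 for every generalised eigenvector v of λ).

  λ = -1: largest Jordan block has size 2, contributing (x + 1)^2

So m_A(x) = (x + 1)^2 = x^2 + 2*x + 1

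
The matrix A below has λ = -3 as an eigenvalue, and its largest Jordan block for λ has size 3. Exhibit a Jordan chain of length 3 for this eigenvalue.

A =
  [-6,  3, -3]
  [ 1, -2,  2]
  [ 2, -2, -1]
A Jordan chain for λ = -3 of length 3:
v_1 = (6, 2, -4)ᵀ
v_2 = (-3, 1, 2)ᵀ
v_3 = (1, 0, 0)ᵀ

Let N = A − (-3)·I. We want v_3 with N^3 v_3 = 0 but N^2 v_3 ≠ 0; then v_{j-1} := N · v_j for j = 3, …, 2.

Pick v_3 = (1, 0, 0)ᵀ.
Then v_2 = N · v_3 = (-3, 1, 2)ᵀ.
Then v_1 = N · v_2 = (6, 2, -4)ᵀ.

Sanity check: (A − (-3)·I) v_1 = (0, 0, 0)ᵀ = 0. ✓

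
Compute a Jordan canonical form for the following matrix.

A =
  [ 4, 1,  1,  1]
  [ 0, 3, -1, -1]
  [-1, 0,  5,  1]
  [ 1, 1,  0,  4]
J_2(4) ⊕ J_2(4)

The characteristic polynomial is
  det(x·I − A) = x^4 - 16*x^3 + 96*x^2 - 256*x + 256 = (x - 4)^4

Eigenvalues and multiplicities (the geometric multiplicity of λ is n − rank(A − λI), which equals the number of Jordan blocks for λ):
  λ = 4: algebraic multiplicity = 4, geometric multiplicity = 2

Determining the block sizes for each eigenvalue:
  λ = 4: with am = 4 and gm = 2, the partition is not yet determined (e.g. several partitions of 4 into 2 parts exist). Let N = A − (4)·I. Computing rank(N^1) = 2, rank(N^2) = 0; the number of blocks of size ≥ j is rank(N^{j−1}) − rank(N^j), giving [2, 2]. So we have 2 block(s) of size 2 → block sizes [2, 2]

Assembling the blocks gives a Jordan form
J =
  [4, 1, 0, 0]
  [0, 4, 0, 0]
  [0, 0, 4, 1]
  [0, 0, 0, 4]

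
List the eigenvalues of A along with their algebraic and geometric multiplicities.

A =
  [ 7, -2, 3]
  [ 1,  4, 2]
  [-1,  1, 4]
λ = 5: alg = 3, geom = 1

Step 1 — factor the characteristic polynomial to read off the algebraic multiplicities:
  χ_A(x) = (x - 5)^3

Step 2 — compute geometric multiplicities via the rank-nullity identity g(λ) = n − rank(A − λI):
  rank(A − (5)·I) = 2, so dim ker(A − (5)·I) = n − 2 = 1

Summary:
  λ = 5: algebraic multiplicity = 3, geometric multiplicity = 1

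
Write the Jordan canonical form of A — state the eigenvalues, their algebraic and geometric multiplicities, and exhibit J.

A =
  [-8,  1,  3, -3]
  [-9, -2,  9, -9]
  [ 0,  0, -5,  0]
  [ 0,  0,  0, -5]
J_2(-5) ⊕ J_1(-5) ⊕ J_1(-5)

The characteristic polynomial is
  det(x·I − A) = x^4 + 20*x^3 + 150*x^2 + 500*x + 625 = (x + 5)^4

Eigenvalues and multiplicities (the geometric multiplicity of λ is n − rank(A − λI), which equals the number of Jordan blocks for λ):
  λ = -5: algebraic multiplicity = 4, geometric multiplicity = 3

Determining the block sizes for each eigenvalue:
  λ = -5: 3 blocks summing to 4 forces exactly one block of size 2 and the rest size 1 → block sizes [2, 1, 1]

Assembling the blocks gives a Jordan form
J =
  [-5,  1,  0,  0]
  [ 0, -5,  0,  0]
  [ 0,  0, -5,  0]
  [ 0,  0,  0, -5]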